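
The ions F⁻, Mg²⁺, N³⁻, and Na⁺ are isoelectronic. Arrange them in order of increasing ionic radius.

Mg²⁺ < Na⁺ < F⁻ < N³⁻

All of these have 10 electrons, so size is governed by nuclear charge alone: the more protons, the stronger the pull on the same electron cloud, and the smaller the ion.
Nuclear charges: Mg²⁺ (Z=12), Na⁺ (Z=11), F⁻ (Z=9), N³⁻ (Z=7).
Smallest to largest: Mg²⁺ < Na⁺ < F⁻ < N³⁻.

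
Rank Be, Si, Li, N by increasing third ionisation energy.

Si < N < Li < Be

IE_3 is the cost of taking one more electron from the +2 cation: Be²⁺ is the bare [He] core; Si²⁺ still has 2 valence electrons; Li²⁺ is already 1 electron into the core; N²⁺ still has 3 valence electrons.
Pulling an electron out of a noble-gas core costs far more than removing a remaining valence electron, so Li and Be sit at the high end of IE_3.
Valence configurations: Si²⁺ [Ne]3s², N²⁺ [He]2s²2p¹.
The numbers (kJ/mol): Be 14849, Si 3232, Li 11815, N 4578.
So the third ionization energies run Si < N < Li < Be.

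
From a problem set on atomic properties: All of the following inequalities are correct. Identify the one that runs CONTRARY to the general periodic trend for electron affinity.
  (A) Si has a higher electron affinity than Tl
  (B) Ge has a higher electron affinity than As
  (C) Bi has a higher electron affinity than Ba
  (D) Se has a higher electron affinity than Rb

(B)

The general trend: electron affinity increases across a period and decreases down a group.
(A) Si (period 3, group 14) vs Tl (period 6, group 13): the stated order agrees with the simple trend.
(B) Ge (period 4, group 14) vs As (period 4, group 15): the stated order contradicts the simple trend.
(C) Bi (period 6, group 15) vs Ba (period 6, group 2): the stated order agrees with the simple trend.
(D) Se (period 4, group 16) vs Rb (period 5, group 1): the stated order agrees with the simple trend.
The exception is (B): adding an electron to As's half-filled 4p³ is unfavourable, so Ge (4p²) has the more exothermic EA.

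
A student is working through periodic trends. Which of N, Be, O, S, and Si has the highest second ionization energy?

Consider each +1 ion: N⁺ still has 4 valence electrons; Be⁺ still has 1 valence electron; O⁺ still has 5 valence electrons; S⁺ still has 5 valence electrons; Si⁺ still has 3 valence electrons.
All are still removing valence electrons, so compare the +1 ions as you would atoms: IE_2 generally rises across a period (higher Z_eff) and falls down a group (larger shell), subject to the usual subshell exceptions.
Valence configurations: N⁺ [He]2s²2p², Be⁺ [He]2s¹, O⁺ [He]2s²2p³, S⁺ [Ne]3s²3p³, Si⁺ [Ne]3s²3p¹.
The numbers (kJ/mol): N 2856, Be 1757, O 3388, S 2252, Si 1577.
Putting it together, IE_2: Si < Be < S < N < O.

O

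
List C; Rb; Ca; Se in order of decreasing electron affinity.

Se > C > Rb > Ca

C is in period 2, group 14; Ca is in period 4, group 2; Se is in period 4, group 16; Rb is in period 5, group 1.
Adding an electron releases more energy for atoms nearer the top right (short of the noble gases).
Neither a single period nor a single group — weigh both effects.
Rb > Ca: this pair runs against the simple trend — see the exception note.
C > Rb: relative to Rb, both the across-period and down-group shifts push C's electron affinity up.
Se > C: the two effects oppose for this pair; the across-period effect wins (195 vs 122 kJ/mol).
Note the exception: Rb has a higher electron affinity than Ca, contrary to the simple trend — adding an electron to Ca (ns²) has to open a new, higher-energy np subshell, which is unfavourable.
Tabulated electron affinity (kJ/mol): C 122, Ca 2, Se 195, Rb 47.
So from highest to lowest: Se > C > Rb > Ca.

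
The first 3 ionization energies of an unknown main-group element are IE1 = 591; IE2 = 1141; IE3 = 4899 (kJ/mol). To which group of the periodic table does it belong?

Group 2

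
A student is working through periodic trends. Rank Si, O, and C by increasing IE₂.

Si < C < O

IE_2 is the cost of taking one more electron from the +1 cation: Si⁺ still has 3 valence electrons; O⁺ still has 5 valence electrons; C⁺ still has 3 valence electrons.
All are still removing valence electrons, so compare the +1 ions as you would atoms: IE_2 generally rises across a period (higher Z_eff) and falls down a group (larger shell), subject to the usual subshell exceptions.
Valence configurations: Si⁺ [Ne]3s²3p¹, O⁺ [He]2s²2p³, C⁺ [He]2s²2p¹.
The numbers (kJ/mol): Si 1577, O 3388, C 2353.
Hence IE_2: Si < C < O.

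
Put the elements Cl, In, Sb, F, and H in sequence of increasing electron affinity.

In < H < Sb < F < Cl

Atoms with high Z_eff and room in the valence shell (especially the halogens) have the most exothermic electron affinities.
Neither a single period nor a single group — weigh both effects.
H > In: the two effects oppose for this pair; the down-group effect wins (73 vs 29 kJ/mol).
Sb > H: the two effects oppose for this pair; the across-period effect wins (103 vs 73 kJ/mol).
F > Sb: relative to Sb, both the across-period and down-group shifts push F's electron affinity up.
Cl > F: this pair runs against the simple trend — see the exception note.
Note the exception: Cl has a higher electron affinity than F, contrary to the simple trend — F's small 2p subshell makes the incoming electron feel strong e⁻–e⁻ repulsion, so Cl actually releases more energy on gaining an electron.
For reference (kJ/mol): H 73, F 328, Cl 349, In 29, Sb 103.
So from lowest to highest: In < H < Sb < F < Cl.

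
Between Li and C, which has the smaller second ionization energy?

C

IE_2 is the cost of taking one more electron from the +1 cation: Li⁺ is the bare [He] core; C⁺ still has 3 valence electrons.
Pulling an electron out of a noble-gas core costs far more than removing a remaining valence electron, so Li sits at the high end of IE_2.
Approximate IE_2 values (kJ/mol): Li 7298, C 2353.
Overall IE_2 order: C < Li.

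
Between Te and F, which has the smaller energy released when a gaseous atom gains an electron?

F is in period 2, group 17; Te is in period 5, group 16.
Adding an electron releases more energy for atoms nearer the top right (short of the noble gases).
Here both period and group differ, so the two effects have to be weighed against each other.
F > Te: relative to Te, both the across-period and down-group shifts push F's electron affinity up.
For reference (kJ/mol): F 328, Te 190.
So Te has the smaller energy released when a gaseous atom gains an electron (Te < F).

Te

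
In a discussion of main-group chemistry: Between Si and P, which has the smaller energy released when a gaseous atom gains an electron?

Si is in period 3, group 14; P is in period 3, group 15.
Adding an electron releases more energy for atoms nearer the top right (short of the noble gases).
All lie in period 3; the across-period trend (electron affinity increases left to right) applies, with the exception below.
Note the exception: Si has a higher electron affinity than P, contrary to the simple trend — adding an electron to P's half-filled 3p³ is unfavourable, so Si (3p²) has the more exothermic EA.
Approximate values (kJ/mol): Si 134, P 72.
So P has the smaller energy released when a gaseous atom gains an electron (P < Si).

P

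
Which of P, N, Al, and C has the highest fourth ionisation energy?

Consider each +3 ion: P³⁺ still has 2 valence electrons; N³⁺ still has 2 valence electrons; Al³⁺ is the bare [Ne] core; C³⁺ still has 1 valence electron.
Pulling an electron out of a noble-gas core costs far more than removing a remaining valence electron, so Al sits at the high end of IE_4.
Valence configurations: P³⁺ [Ne]3s², N³⁺ [He]2s², C³⁺ [He]2s¹.
Approximate IE_4 values (kJ/mol): P 4964, N 7475, Al 11577, C 6223.
Putting it together, IE_4: P < C < N < Al.

Al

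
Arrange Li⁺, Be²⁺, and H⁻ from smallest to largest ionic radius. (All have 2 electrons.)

All of these have 2 electrons, so size is governed by nuclear charge alone: the more protons, the stronger the pull on the same electron cloud, and the smaller the ion.
Nuclear charges: Be²⁺ (Z=4), Li⁺ (Z=3), H⁻ (Z=1).
Smallest to largest: Be²⁺ < Li⁺ < H⁻.

Be²⁺ < Li⁺ < H⁻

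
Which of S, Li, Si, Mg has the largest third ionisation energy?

The third ionization energy removes an electron from the +2 ion. For each element: S²⁺ still has 4 valence electrons; Li²⁺ is already 1 electron into the core; Si²⁺ still has 2 valence electrons; Mg²⁺ is the bare [Ne] core.
Core electrons are held far more tightly than valence electrons, so Mg and Li top the IE_3 order.
Valence configurations: S²⁺ [Ne]3s²3p², Si²⁺ [Ne]3s².
The numbers (kJ/mol): S 3357, Li 11815, Si 3232, Mg 7733.
Putting it together, IE_3: Si < S < Mg < Li.

Li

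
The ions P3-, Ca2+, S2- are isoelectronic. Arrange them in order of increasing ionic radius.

Ca2+, S2-, P3-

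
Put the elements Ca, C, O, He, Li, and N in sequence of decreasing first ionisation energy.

He > N > O > C > Ca > Li

He is in period 1, group 18; Li is in period 2, group 1; C is in period 2, group 14; N is in period 2, group 15; O is in period 2, group 16; Ca is in period 4, group 2.
IE₁ increases left→right with effective nuclear charge and decreases top→bottom as the valence shell moves farther out.
Neither a single period nor a single group — weigh both effects.
Ca > Li: the two effects oppose for this pair; the across-period effect wins (590 vs 520 kJ/mol).
C > Ca: relative to Ca, both the across-period and down-group shifts push C's first ionization energy up.
O > C: O lies to the right of C in period 2, so the across-period effect alone puts O higher.
N > O: this pair runs against the simple trend — see the exception note.
He > N: both effects reinforce here, so He is clearly the higher of the two.
Note the exception: N has a higher first ionization energy than O, contrary to the simple trend — pairing an electron in O's 2p⁴ costs repulsion energy, so O ionizes more easily than half-filled N (2p³).
For reference (kJ/mol): He 2372, Li 520, C 1086, N 1402, O 1314, Ca 590.
So from highest to lowest: He > N > O > C > Ca > Li.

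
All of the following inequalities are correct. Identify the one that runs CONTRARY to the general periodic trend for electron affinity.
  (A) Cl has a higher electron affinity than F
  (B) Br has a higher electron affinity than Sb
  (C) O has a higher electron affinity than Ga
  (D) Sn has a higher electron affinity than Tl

The general trend: electron affinity increases across a period and decreases down a group.
(A) Cl (period 3, group 17) vs F (period 2, group 17): the stated order contradicts the simple trend.
(B) Br (period 4, group 17) vs Sb (period 5, group 15): the stated order agrees with the simple trend.
(C) O (period 2, group 16) vs Ga (period 4, group 13): the stated order agrees with the simple trend.
(D) Sn (period 5, group 14) vs Tl (period 6, group 13): the stated order agrees with the simple trend.
The exception is (A): F's small 2p subshell makes the incoming electron feel strong e⁻–e⁻ repulsion, so Cl actually releases more energy on gaining an electron.

(A)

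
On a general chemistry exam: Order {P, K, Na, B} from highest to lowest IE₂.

Na > K > B > P

IE_2 is the cost of taking one more electron from the +1 cation: P⁺ still has 4 valence electrons; K⁺ is the bare [Ar] core; Na⁺ is the bare [Ne] core; B⁺ still has 2 valence electrons.
Core electrons are held far more tightly than valence electrons, so K and Na top the IE_2 order.
Valence configurations: P⁺ [Ne]3s²3p², B⁺ [He]2s².
The numbers (kJ/mol): P 1907, K 3052, Na 4562, B 2427.
So the second ionization energies run P < B < K < Na.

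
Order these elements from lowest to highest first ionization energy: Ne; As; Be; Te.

Te < Be < As < Ne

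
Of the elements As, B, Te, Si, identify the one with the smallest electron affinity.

B

Electron affinity generally becomes more exothermic across a period toward the halogens and less exothermic down a group.
A diagonal step moves right (one effect) and down (the opposite effect) at once.
As > B: period and group pull opposite ways; the across-period shift dominates (78 vs 27 kJ/mol).
Si > As: the two effects oppose for this pair; the down-group effect wins (134 vs 78 kJ/mol).
Te > Si: the two effects oppose for this pair; the across-period effect wins (190 vs 134 kJ/mol).
Tabulated electron affinity (kJ/mol): B 27, Si 134, As 78, Te 190.
The smallest electron affinity among these belongs to B.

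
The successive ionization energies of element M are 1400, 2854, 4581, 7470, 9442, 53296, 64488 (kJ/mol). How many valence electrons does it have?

5

Look for the largest jump between consecutive ionization energies: IE6/IE5 ≈ 5.6, far larger than any earlier ratio.
That jump marks the point where a core electron is being removed. So the atom has 5 valence electrons.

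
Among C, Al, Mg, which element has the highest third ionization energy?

The third ionization energy removes an electron from the +2 ion. For each element: C²⁺ still has 2 valence electrons; Al²⁺ still has 1 valence electron; Mg²⁺ is the bare [Ne] core.
Pulling an electron out of a noble-gas core costs far more than removing a remaining valence electron, so Mg sits at the high end of IE_3.
Valence configurations: C²⁺ [He]2s², Al²⁺ [Ne]3s¹.
The numbers (kJ/mol): C 4620, Al 2745, Mg 7733.
Hence IE_3: Al < C < Mg.

Mg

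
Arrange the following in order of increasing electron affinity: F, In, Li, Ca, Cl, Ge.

Li is in period 2, group 1; F is in period 2, group 17; Cl is in period 3, group 17; Ca is in period 4, group 2; Ge is in period 4, group 14; In is in period 5, group 13.
Electron affinity generally becomes more exothermic across a period toward the halogens and less exothermic down a group.
Neither a single period nor a single group — weigh both effects.
In > Ca: period and group pull opposite ways; the across-period shift dominates (29 vs 2 kJ/mol).
Li > In: period and group pull opposite ways; the down-group shift dominates (60 vs 29 kJ/mol).
Ge > Li: period and group pull opposite ways; the across-period shift dominates (119 vs 60 kJ/mol).
F > Ge: relative to Ge, both the across-period and down-group shifts push F's electron affinity up.
Cl > F: this pair runs against the simple trend — see the exception note.
Note the exception: Cl has a higher electron affinity than F, contrary to the simple trend — F's small 2p subshell makes the incoming electron feel strong e⁻–e⁻ repulsion, so Cl actually releases more energy on gaining an electron.
Tabulated electron affinity (kJ/mol): Li 60, F 328, Cl 349, Ca 2, Ge 119, In 29.
So from lowest to highest: Ca < In < Li < Ge < F < Cl.

Ca, In, Li, Ge, F, Cl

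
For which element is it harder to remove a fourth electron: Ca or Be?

Be

IE_4 is the cost of taking one more electron from the +3 cation: Ca³⁺ is already 1 electron into the core; Be³⁺ is already 1 electron into the core.
All of these are removing an electron from a noble-gas core or deeper; the smaller core (lower principal quantum number) is held far more tightly, and within a period the higher nuclear charge binds the same core more tightly.
The numbers (kJ/mol): Ca 6491, Be 21007.
Overall IE_4 order: Ca < Be.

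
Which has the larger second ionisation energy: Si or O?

Consider each +1 ion: Si⁺ still has 3 valence electrons; O⁺ still has 5 valence electrons.
All are still removing valence electrons, so compare the +1 ions as you would atoms: IE_2 generally rises across a period (higher Z_eff) and falls down a group (larger shell), subject to the usual subshell exceptions.
Valence configurations: Si⁺ [Ne]3s²3p¹, O⁺ [He]2s²2p³.
Tabulated IE_2 (kJ/mol): Si 1577, O 3388.
Hence IE_2: Si < O.

O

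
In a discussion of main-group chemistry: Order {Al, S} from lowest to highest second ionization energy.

After 1 electron has been removed, what remains? Al⁺ still has 2 valence electrons; S⁺ still has 5 valence electrons.
All are still removing valence electrons, so compare the +1 ions as you would atoms: IE_2 generally rises across a period (higher Z_eff) and falls down a group (larger shell), subject to the usual subshell exceptions.
Valence configurations: Al⁺ [Ne]3s², S⁺ [Ne]3s²3p³.
The numbers (kJ/mol): Al 1817, S 2252.
Putting it together, IE_2: Al < S.

Al < S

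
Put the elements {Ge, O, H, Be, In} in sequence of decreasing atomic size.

In > Ge > Be > O > H

H is in period 1, group 1; Be is in period 2, group 2; O is in period 2, group 16; Ge is in period 4, group 14; In is in period 5, group 13.
Across a period the added protons contract the valence shell; down a group each new principal shell makes the atom larger.
Here both period and group differ, so the two effects have to be weighed against each other.
O > H: period and group pull opposite ways; the down-group shift dominates (63 vs 32 pm).
Be > O: both are in period 2; the period trend gives Be the larger value.
Ge > Be: period and group pull opposite ways; the down-group shift dominates (121 vs 102 pm).
In > Ge: both effects reinforce here, so In is clearly the larger of the two.
Approximate values (pm): H 32, Be 102, O 63, Ge 121, In 142.
So from largest to smallest: In > Ge > Be > O > H.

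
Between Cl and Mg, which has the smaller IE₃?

Cl

Consider each +2 ion: Cl²⁺ still has 5 valence electrons; Mg²⁺ is the bare [Ne] core.
Pulling an electron out of a noble-gas core costs far more than removing a remaining valence electron, so Mg sits at the high end of IE_3.
The numbers (kJ/mol): Cl 3822, Mg 7733.
Putting it together, IE_3: Cl < Mg.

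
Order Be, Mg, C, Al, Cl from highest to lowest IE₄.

Be > Al > Mg > C > Cl

IE_4 is the cost of taking one more electron from the +3 cation: Be³⁺ is already 1 electron into the core; Mg³⁺ is already 1 electron into the core; C³⁺ still has 1 valence electron; Al³⁺ is the bare [Ne] core; Cl³⁺ still has 4 valence electrons.
Breaking into a closed-shell core is much more expensive than removing a leftover valence electron — Mg, Al and Be have the largest IE_4 here.
Valence configurations: C³⁺ [He]2s¹, Cl³⁺ [Ne]3s²3p².
Approximate IE_4 values (kJ/mol): Be 21007, Mg 10543, C 6223, Al 11577, Cl 5159.
Putting it together, IE_4: Cl < C < Mg < Al < Be.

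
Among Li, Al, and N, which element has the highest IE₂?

After 1 electron has been removed, what remains? Li⁺ is the bare [He] core; Al⁺ still has 2 valence electrons; N⁺ still has 4 valence electrons.
Pulling an electron out of a noble-gas core costs far more than removing a remaining valence electron, so Li sits at the high end of IE_2.
Valence configurations: Al⁺ [Ne]3s², N⁺ [He]2s²2p².
The numbers (kJ/mol): Li 7298, Al 1817, N 2856.
So the second ionization energies run Al < N < Li.

Li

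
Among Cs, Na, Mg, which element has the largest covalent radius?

Na is in period 3, group 1; Mg is in period 3, group 2; Cs is in period 6, group 1.
Atomic radius shrinks across a period as nuclear charge pulls the same shell inward, and grows down a group as new shells are added.
These span different periods and groups, so the two trends combine.
Na > Mg: Na lies to the left of Mg in period 3, so the across-period effect alone puts Na larger.
Cs > Na: they share group 1; the group trend gives Cs the larger value.
Tabulated atomic radius (pm): Na 155, Mg 139, Cs 232.
The largest covalent radius among these belongs to Cs.

Cs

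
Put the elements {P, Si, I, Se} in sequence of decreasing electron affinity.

Si is in period 3, group 14; P is in period 3, group 15; Se is in period 4, group 16; I is in period 5, group 17.
Electron affinity generally becomes more exothermic across a period toward the halogens and less exothermic down a group.
Neither a single period nor a single group — weigh both effects.
Si > P: this pair runs against the simple trend — see the exception note.
Se > Si: period and group pull opposite ways; the across-period shift dominates (195 vs 134 kJ/mol).
I > Se: the two effects oppose for this pair; the across-period effect wins (295 vs 195 kJ/mol).
Note the exception: Si has a higher electron affinity than P, contrary to the simple trend — adding an electron to P's half-filled 3p³ is unfavourable, so Si (3p²) has the more exothermic EA.
For reference (kJ/mol): Si 134, P 72, Se 195, I 295.
So from highest to lowest: I > Se > Si > P.

I, Se, Si, P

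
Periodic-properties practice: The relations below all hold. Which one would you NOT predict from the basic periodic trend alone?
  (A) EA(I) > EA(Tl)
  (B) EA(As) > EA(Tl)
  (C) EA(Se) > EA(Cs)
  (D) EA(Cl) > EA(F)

The general trend: electron affinity increases across a period and decreases down a group.
(A) I (period 5, group 17) vs Tl (period 6, group 13): the stated order agrees with the simple trend.
(B) As (period 4, group 15) vs Tl (period 6, group 13): the stated order agrees with the simple trend.
(C) Se (period 4, group 16) vs Cs (period 6, group 1): the stated order agrees with the simple trend.
(D) Cl (period 3, group 17) vs F (period 2, group 17): the stated order contradicts the simple trend.
The exception is (D): F's small 2p subshell makes the incoming electron feel strong e⁻–e⁻ repulsion, so Cl actually releases more energy on gaining an electron.

(D)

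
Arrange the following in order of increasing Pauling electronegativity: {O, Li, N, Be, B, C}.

Li is in period 2, group 1; Be is in period 2, group 2; B is in period 2, group 13; C is in period 2, group 14; N is in period 2, group 15; O is in period 2, group 16.
EN rises left→right (higher Z_eff, smaller atoms) and falls top→bottom (larger, more shielded atoms).
All lie in period 2, so electronegativity increases left to right.
So from lowest to highest: Li < Be < B < C < N < O.

Li, Be, B, C, N, O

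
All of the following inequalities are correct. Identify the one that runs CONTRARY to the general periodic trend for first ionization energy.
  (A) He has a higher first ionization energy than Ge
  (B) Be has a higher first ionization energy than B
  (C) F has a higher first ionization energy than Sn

(B)

The general trend: first ionization energy increases across a period and decreases down a group.
(A) He (period 1, group 18) vs Ge (period 4, group 14): the stated order agrees with the simple trend.
(B) Be (period 2, group 2) vs B (period 2, group 13): the stated order contradicts the simple trend.
(C) F (period 2, group 17) vs Sn (period 5, group 14): the stated order agrees with the simple trend.
The exception is (B): removing B's lone 2p electron is easier than breaking Be's filled 2s².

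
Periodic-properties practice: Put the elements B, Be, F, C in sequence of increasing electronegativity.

Be is in period 2, group 2; B is in period 2, group 13; C is in period 2, group 14; F is in period 2, group 17.
Atoms toward the upper right of the periodic table pull bonding electrons most strongly.
All lie in period 2, so electronegativity increases left to right.
So from lowest to highest: Be < B < C < F.

Be < B < C < F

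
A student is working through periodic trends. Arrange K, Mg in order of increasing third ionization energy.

The third ionization energy removes an electron from the +2 ion. For each element: K²⁺ is already 1 electron into the core; Mg²⁺ is the bare [Ne] core.
All of these are removing an electron from a noble-gas core or deeper; the smaller core (lower principal quantum number) is held far more tightly, and within a period the higher nuclear charge binds the same core more tightly.
Approximate IE_3 values (kJ/mol): K 4420, Mg 7733.
Overall IE_3 order: K < Mg.

K < Mg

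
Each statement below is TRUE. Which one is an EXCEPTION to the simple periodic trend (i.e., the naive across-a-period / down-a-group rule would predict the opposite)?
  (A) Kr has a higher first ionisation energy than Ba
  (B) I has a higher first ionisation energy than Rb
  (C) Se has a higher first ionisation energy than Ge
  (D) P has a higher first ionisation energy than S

The general trend: first ionisation energy increases across a period and decreases down a group.
(A) Kr (period 4, group 18) vs Ba (period 6, group 2): the stated order agrees with the simple trend.
(B) I (period 5, group 17) vs Rb (period 5, group 1): the stated order agrees with the simple trend.
(C) Se (period 4, group 16) vs Ge (period 4, group 14): the stated order agrees with the simple trend.
(D) P (period 3, group 15) vs S (period 3, group 16): the stated order contradicts the simple trend.
The exception is (D): S (3p⁴) ionizes more easily than half-filled P (3p³) because the paired 3p electron in S is pushed out by e⁻–e⁻ repulsion.

(D)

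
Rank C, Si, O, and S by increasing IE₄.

Si < S < C < O

The fourth ionization energy removes an electron from the +3 ion. For each element: C³⁺ still has 1 valence electron; Si³⁺ still has 1 valence electron; O³⁺ still has 3 valence electrons; S³⁺ still has 3 valence electrons.
All are still removing valence electrons, so compare the +3 ions as you would atoms: IE_4 generally rises across a period (higher Z_eff) and falls down a group (larger shell), subject to the usual subshell exceptions.
Valence configurations: C³⁺ [He]2s¹, Si³⁺ [Ne]3s¹, O³⁺ [He]2s²2p¹, S³⁺ [Ne]3s²3p¹.
The numbers (kJ/mol): C 6223, Si 4356, O 7469, S 4556.
So the fourth ionization energies run Si < S < C < O.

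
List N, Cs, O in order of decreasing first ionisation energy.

N is in period 2, group 15; O is in period 2, group 16; Cs is in period 6, group 1.
IE₁ increases left→right with effective nuclear charge and decreases top→bottom as the valence shell moves farther out.
Neither a single period nor a single group — weigh both effects.
O > Cs: both effects reinforce here, so O is clearly the higher of the two.
N > O: this pair runs against the simple trend — see the exception note.
Note the exception: N has a higher first ionization energy than O, contrary to the simple trend — pairing an electron in O's 2p⁴ costs repulsion energy, so O ionizes more easily than half-filled N (2p³).
Tabulated first ionization energy (kJ/mol): N 1402, O 1314, Cs 376.
So from highest to lowest: N > O > Cs.

N, O, Cs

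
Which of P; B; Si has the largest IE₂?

B

IE_2 is the cost of taking one more electron from the +1 cation: P⁺ still has 4 valence electrons; B⁺ still has 2 valence electrons; Si⁺ still has 3 valence electrons.
All are still removing valence electrons, so compare the +1 ions as you would atoms: IE_2 generally rises across a period (higher Z_eff) and falls down a group (larger shell), subject to the usual subshell exceptions.
Valence configurations: P⁺ [Ne]3s²3p², B⁺ [He]2s², Si⁺ [Ne]3s²3p¹.
Tabulated IE_2 (kJ/mol): P 1907, B 2427, Si 1577.
So the second ionization energies run Si < P < B.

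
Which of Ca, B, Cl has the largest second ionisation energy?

Consider each +1 ion: Ca⁺ still has 1 valence electron; B⁺ still has 2 valence electrons; Cl⁺ still has 6 valence electrons.
All are still removing valence electrons, so compare the +1 ions as you would atoms: IE_2 generally rises across a period (higher Z_eff) and falls down a group (larger shell), subject to the usual subshell exceptions.
Valence configurations: Ca⁺ [Ar]4s¹, B⁺ [He]2s², Cl⁺ [Ne]3s²3p⁴.
Tabulated IE_2 (kJ/mol): Ca 1145, B 2427, Cl 2298.
Hence IE_2: Ca < Cl < B.

B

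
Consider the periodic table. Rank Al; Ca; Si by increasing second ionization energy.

Ca, Si, Al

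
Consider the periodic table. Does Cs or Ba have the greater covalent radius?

Cs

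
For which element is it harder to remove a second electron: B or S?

Consider each +1 ion: B⁺ still has 2 valence electrons; S⁺ still has 5 valence electrons.
All are still removing valence electrons, so compare the +1 ions as you would atoms: IE_2 generally rises across a period (higher Z_eff) and falls down a group (larger shell), subject to the usual subshell exceptions.
Valence configurations: B⁺ [He]2s², S⁺ [Ne]3s²3p³.
Approximate IE_2 values (kJ/mol): B 2427, S 2252.
Hence IE_2: S < B.

B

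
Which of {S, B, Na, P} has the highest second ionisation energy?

Na

The second ionization energy removes an electron from the +1 ion. For each element: S⁺ still has 5 valence electrons; B⁺ still has 2 valence electrons; Na⁺ is the bare [Ne] core; P⁺ still has 4 valence electrons.
Pulling an electron out of a noble-gas core costs far more than removing a remaining valence electron, so Na sits at the high end of IE_2.
Valence configurations: S⁺ [Ne]3s²3p³, B⁺ [He]2s², P⁺ [Ne]3s²3p².
The numbers (kJ/mol): S 2252, B 2427, Na 4562, P 1907.
Hence IE_2: P < S < B < Na.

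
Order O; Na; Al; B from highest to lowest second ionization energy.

IE_2 is the cost of taking one more electron from the +1 cation: O⁺ still has 5 valence electrons; Na⁺ is the bare [Ne] core; Al⁺ still has 2 valence electrons; B⁺ still has 2 valence electrons.
Breaking into a closed-shell core is much more expensive than removing a leftover valence electron — Na has the largest IE_2 here.
Valence configurations: O⁺ [He]2s²2p³, Al⁺ [Ne]3s², B⁺ [He]2s².
The numbers (kJ/mol): O 3388, Na 4562, Al 1817, B 2427.
Hence IE_2: Al < B < O < Na.

Na > O > B > Al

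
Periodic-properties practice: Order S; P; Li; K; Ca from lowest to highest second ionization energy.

IE_2 is the cost of taking one more electron from the +1 cation: S⁺ still has 5 valence electrons; P⁺ still has 4 valence electrons; Li⁺ is the bare [He] core; K⁺ is the bare [Ar] core; Ca⁺ still has 1 valence electron.
Core electrons are held far more tightly than valence electrons, so K and Li top the IE_2 order.
Valence configurations: S⁺ [Ne]3s²3p³, P⁺ [Ne]3s²3p², Ca⁺ [Ar]4s¹.
Tabulated IE_2 (kJ/mol): S 2252, P 1907, Li 7298, K 3052, Ca 1145.
Putting it together, IE_2: Ca < P < S < K < Li.

Ca < P < S < K < Li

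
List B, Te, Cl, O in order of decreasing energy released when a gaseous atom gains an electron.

B is in period 2, group 13; O is in period 2, group 16; Cl is in period 3, group 17; Te is in period 5, group 16.
Adding an electron releases more energy for atoms nearer the top right (short of the noble gases).
Neither a single period nor a single group — weigh both effects.
O > B: both are in period 2; the period trend gives O the larger value.
Te > O: this pair runs against the simple trend — see the exception note.
Cl > Te: relative to Te, both the across-period and down-group shifts push Cl's electron affinity up.
Note the exception: Te has a higher electron affinity than O, contrary to the simple trend — O's compact 2p subshell gives strong electron–electron repulsion on the added electron.
Approximate values (kJ/mol): B 27, O 141, Cl 349, Te 190.
So from highest to lowest: Cl > Te > O > B.

Cl > Te > O > B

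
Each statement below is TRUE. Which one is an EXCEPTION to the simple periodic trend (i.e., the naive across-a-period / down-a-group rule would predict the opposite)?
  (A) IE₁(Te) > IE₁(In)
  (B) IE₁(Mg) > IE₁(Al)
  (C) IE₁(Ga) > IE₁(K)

The general trend: first ionisation energy increases across a period and decreases down a group.
(A) Te (period 5, group 16) vs In (period 5, group 13): the stated order agrees with the simple trend.
(B) Mg (period 3, group 2) vs Al (period 3, group 13): the stated order contradicts the simple trend.
(C) Ga (period 4, group 13) vs K (period 4, group 1): the stated order agrees with the simple trend.
The exception is (B): Al's single 3p electron is easier to remove than one from Mg's filled 3s².

(B)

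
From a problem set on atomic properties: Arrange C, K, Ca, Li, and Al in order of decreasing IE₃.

Li > Ca > C > K > Al

Consider each +2 ion: C²⁺ still has 2 valence electrons; K²⁺ is already 1 electron into the core; Ca²⁺ is the bare [Ar] core; Li²⁺ is already 1 electron into the core; Al²⁺ still has 1 valence electron.
Usually core removal costs more than valence removal, but here the competition is close: a tightly held n=2 valence electron can cost more to remove than an n=3 core electron, so the actual values have to decide it.
Valence configurations: C²⁺ [He]2s², Al²⁺ [Ne]3s¹.
Tabulated IE_3 (kJ/mol): C 4620, K 4420, Ca 4912, Li 11815, Al 2745.
Putting it together, IE_3: Al < K < C < Ca < Li.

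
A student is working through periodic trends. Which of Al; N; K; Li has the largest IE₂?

Li

IE_2 is the cost of taking one more electron from the +1 cation: Al⁺ still has 2 valence electrons; N⁺ still has 4 valence electrons; K⁺ is the bare [Ar] core; Li⁺ is the bare [He] core.
Core electrons are held far more tightly than valence electrons, so K and Li top the IE_2 order.
Valence configurations: Al⁺ [Ne]3s², N⁺ [He]2s²2p².
The numbers (kJ/mol): Al 1817, N 2856, K 3052, Li 7298.
Putting it together, IE_2: Al < N < K < Li.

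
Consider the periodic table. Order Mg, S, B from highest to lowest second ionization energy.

B > S > Mg

Consider each +1 ion: Mg⁺ still has 1 valence electron; S⁺ still has 5 valence electrons; B⁺ still has 2 valence electrons.
All are still removing valence electrons, so compare the +1 ions as you would atoms: IE_2 generally rises across a period (higher Z_eff) and falls down a group (larger shell), subject to the usual subshell exceptions.
Valence configurations: Mg⁺ [Ne]3s¹, S⁺ [Ne]3s²3p³, B⁺ [He]2s².
The numbers (kJ/mol): Mg 1451, S 2252, B 2427.
So the second ionization energies run Mg < S < B.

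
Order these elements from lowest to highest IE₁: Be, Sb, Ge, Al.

Be is in period 2, group 2; Al is in period 3, group 13; Ge is in period 4, group 14; Sb is in period 5, group 15.
Removing the outermost electron gets harder across a period and easier down a group.
These sit on a diagonal, where the across-period and down-group effects partly cancel.
Ge > Al: period and group pull opposite ways; the across-period shift dominates (762 vs 578 kJ/mol).
Sb > Ge: the two effects oppose for this pair; the across-period effect wins (831 vs 762 kJ/mol).
Be > Sb: the two effects oppose for this pair; the down-group effect wins (900 vs 831 kJ/mol).
For reference (kJ/mol): Be 900, Al 578, Ge 762, Sb 831.
So from lowest to highest: Al < Ge < Sb < Be.

Al, Ge, Sb, Be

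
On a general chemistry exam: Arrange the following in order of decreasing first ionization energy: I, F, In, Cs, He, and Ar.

He > F > Ar > I > In > Cs

He is in period 1, group 18; F is in period 2, group 17; Ar is in period 3, group 18; In is in period 5, group 13; I is in period 5, group 17; Cs is in period 6, group 1.
First ionization energy rises across a period (greater Z_eff holds electrons more tightly) and falls down a group (valence electrons are farther from the nucleus).
Here both period and group differ, so the two effects have to be weighed against each other.
In > Cs: relative to Cs, both the across-period and down-group shifts push In's first ionization energy up.
I > In: I lies to the right of In in period 5, so the across-period effect alone puts I higher.
Ar > I: both effects reinforce here, so Ar is clearly the higher of the two.
F > Ar: period and group pull opposite ways; the down-group shift dominates (1681 vs 1521 kJ/mol).
He > F: both effects reinforce here, so He is clearly the higher of the two.
Approximate values (kJ/mol): He 2372, F 1681, Ar 1521, In 558, I 1008, Cs 376.
So from highest to lowest: He > F > Ar > I > In > Cs.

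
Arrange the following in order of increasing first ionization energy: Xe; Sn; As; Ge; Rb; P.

Rb < Sn < Ge < As < P < Xe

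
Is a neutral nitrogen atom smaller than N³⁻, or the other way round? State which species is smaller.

Forming N³⁻ adds 3 electrons to N. More electron–electron repulsion in the same shell, with unchanged nuclear charge, lets the cloud expand.
An anion is larger than its parent atom: N³⁻ > N.

N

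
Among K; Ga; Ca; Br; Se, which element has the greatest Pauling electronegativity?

Br

K is in period 4, group 1; Ca is in period 4, group 2; Ga is in period 4, group 13; Se is in period 4, group 16; Br is in period 4, group 17.
Atoms toward the upper right of the periodic table pull bonding electrons most strongly.
All lie in period 4, so electronegativity increases left to right.
The greatest Pauling electronegativity among these belongs to Br.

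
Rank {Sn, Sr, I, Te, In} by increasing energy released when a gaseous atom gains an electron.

Sr < In < Sn < Te < I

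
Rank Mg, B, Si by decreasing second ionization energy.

B, Si, Mg

After 1 electron has been removed, what remains? Mg⁺ still has 1 valence electron; B⁺ still has 2 valence electrons; Si⁺ still has 3 valence electrons.
All are still removing valence electrons, so compare the +1 ions as you would atoms: IE_2 generally rises across a period (higher Z_eff) and falls down a group (larger shell), subject to the usual subshell exceptions.
Valence configurations: Mg⁺ [Ne]3s¹, B⁺ [He]2s², Si⁺ [Ne]3s²3p¹.
The numbers (kJ/mol): Mg 1451, B 2427, Si 1577.
Hence IE_2: Mg < Si < B.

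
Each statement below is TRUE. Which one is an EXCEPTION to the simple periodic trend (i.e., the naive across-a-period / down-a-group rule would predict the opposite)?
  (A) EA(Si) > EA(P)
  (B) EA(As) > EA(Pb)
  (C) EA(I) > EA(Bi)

(A)

The general trend: electron affinity increases across a period and decreases down a group.
(A) Si (period 3, group 14) vs P (period 3, group 15): the stated order contradicts the simple trend.
(B) As (period 4, group 15) vs Pb (period 6, group 14): the stated order agrees with the simple trend.
(C) I (period 5, group 17) vs Bi (period 6, group 15): the stated order agrees with the simple trend.
The exception is (A): adding an electron to P's half-filled 3p³ is unfavourable, so Si (3p²) has the more exothermic EA.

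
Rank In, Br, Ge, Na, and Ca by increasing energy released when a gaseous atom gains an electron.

Na is in period 3, group 1; Ca is in period 4, group 2; Ge is in period 4, group 14; Br is in period 4, group 17; In is in period 5, group 13.
Atoms with high Z_eff and room in the valence shell (especially the halogens) have the most exothermic electron affinities.
Here both period and group differ, so the two effects have to be weighed against each other.
In > Ca: period and group pull opposite ways; the across-period shift dominates (29 vs 2 kJ/mol).
Na > In: the two effects oppose for this pair; the down-group effect wins (53 vs 29 kJ/mol).
Ge > Na: the two effects oppose for this pair; the across-period effect wins (119 vs 53 kJ/mol).
Br > Ge: both are in period 4; the period trend gives Br the larger value.
Tabulated electron affinity (kJ/mol): Na 53, Ca 2, Ge 119, Br 325, In 29.
So from lowest to highest: Ca < In < Na < Ge < Br.

Ca, In, Na, Ge, Br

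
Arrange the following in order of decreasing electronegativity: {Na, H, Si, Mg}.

H is in period 1, group 1; Na is in period 3, group 1; Mg is in period 3, group 2; Si is in period 3, group 14.
Smaller atoms with higher effective nuclear charge are more electronegative.
Neither a single period nor a single group — weigh both effects.
Mg > Na: Mg lies to the right of Na in period 3, so the across-period effect alone puts Mg higher.
Si > Mg: Si lies to the right of Mg in period 3, so the across-period effect alone puts Si higher.
H > Si: period and group pull opposite ways; the down-group shift dominates (2.20 vs 1.90).
Tabulated electronegativity (Pauling): H 2.20, Na 0.93, Mg 1.31, Si 1.90.
So from highest to lowest: H > Si > Mg > Na.

H > Si > Mg > Na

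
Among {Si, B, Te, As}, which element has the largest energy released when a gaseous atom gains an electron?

Te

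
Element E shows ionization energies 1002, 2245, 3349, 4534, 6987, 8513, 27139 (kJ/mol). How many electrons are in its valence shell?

6

Look for the largest jump between consecutive ionization energies: IE7/IE6 ≈ 3.2, far larger than any earlier ratio.
That jump marks the point where a core electron is being removed. So the atom has 6 valence electrons.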